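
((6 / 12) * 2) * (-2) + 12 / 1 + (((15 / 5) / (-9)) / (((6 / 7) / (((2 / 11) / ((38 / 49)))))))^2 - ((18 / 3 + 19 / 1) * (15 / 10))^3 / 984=-404635368241 / 9284134464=-43.58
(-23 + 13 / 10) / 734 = -217 / 7340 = -0.03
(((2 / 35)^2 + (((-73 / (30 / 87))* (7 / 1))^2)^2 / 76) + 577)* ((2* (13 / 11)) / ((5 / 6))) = 92158687950807446631 / 512050000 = 179979861245.60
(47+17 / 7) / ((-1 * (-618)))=173 / 2163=0.08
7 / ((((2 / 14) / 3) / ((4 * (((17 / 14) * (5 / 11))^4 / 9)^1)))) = 52200625 / 8608908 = 6.06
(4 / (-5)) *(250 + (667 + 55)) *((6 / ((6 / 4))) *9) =-27993.60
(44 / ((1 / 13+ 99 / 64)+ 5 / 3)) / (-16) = -6864 / 8213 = -0.84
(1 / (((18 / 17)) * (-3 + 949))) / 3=17 / 51084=0.00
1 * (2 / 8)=1 / 4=0.25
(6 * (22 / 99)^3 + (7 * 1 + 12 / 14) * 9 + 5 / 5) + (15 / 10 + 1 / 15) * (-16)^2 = 472.85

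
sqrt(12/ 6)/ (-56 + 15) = -0.03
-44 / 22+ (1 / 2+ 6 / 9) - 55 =-335 / 6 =-55.83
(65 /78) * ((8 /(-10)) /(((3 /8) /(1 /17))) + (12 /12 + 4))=1243 /306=4.06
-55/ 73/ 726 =-0.00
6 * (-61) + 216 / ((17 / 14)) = -3198 / 17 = -188.12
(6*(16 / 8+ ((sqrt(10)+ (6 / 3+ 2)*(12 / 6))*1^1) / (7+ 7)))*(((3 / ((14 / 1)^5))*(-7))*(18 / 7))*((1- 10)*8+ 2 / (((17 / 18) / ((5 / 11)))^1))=269001*sqrt(10) / 88001452+ 2421009 / 22000363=0.12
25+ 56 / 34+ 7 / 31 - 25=987 / 527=1.87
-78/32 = -39/16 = -2.44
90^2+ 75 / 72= 194425 / 24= 8101.04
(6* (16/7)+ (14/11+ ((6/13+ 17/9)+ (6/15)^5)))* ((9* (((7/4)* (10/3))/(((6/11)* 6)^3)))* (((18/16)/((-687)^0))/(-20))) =-59095360973/40435200000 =-1.46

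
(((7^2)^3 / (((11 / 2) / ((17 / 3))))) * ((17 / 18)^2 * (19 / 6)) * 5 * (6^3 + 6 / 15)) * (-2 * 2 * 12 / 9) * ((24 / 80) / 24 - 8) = 421836562188433 / 26730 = 15781390280.15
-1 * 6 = -6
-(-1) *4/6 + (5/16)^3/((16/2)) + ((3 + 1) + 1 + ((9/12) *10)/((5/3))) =999799/98304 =10.17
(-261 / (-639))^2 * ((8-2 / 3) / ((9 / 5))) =92510 / 136107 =0.68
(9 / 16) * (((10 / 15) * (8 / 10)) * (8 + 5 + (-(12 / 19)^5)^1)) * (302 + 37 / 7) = 41222351223 / 34665386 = 1189.15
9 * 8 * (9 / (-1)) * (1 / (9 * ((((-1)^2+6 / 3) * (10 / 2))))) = -24 / 5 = -4.80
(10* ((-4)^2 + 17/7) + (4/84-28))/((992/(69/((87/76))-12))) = 82075/10788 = 7.61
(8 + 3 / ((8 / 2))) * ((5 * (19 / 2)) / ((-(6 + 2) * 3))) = -3325 / 192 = -17.32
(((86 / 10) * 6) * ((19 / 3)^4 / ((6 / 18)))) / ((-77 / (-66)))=22415212 / 105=213478.21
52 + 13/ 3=169/ 3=56.33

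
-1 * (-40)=40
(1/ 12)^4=1/ 20736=0.00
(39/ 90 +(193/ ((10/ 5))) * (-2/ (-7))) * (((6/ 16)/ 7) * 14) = 5881/ 280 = 21.00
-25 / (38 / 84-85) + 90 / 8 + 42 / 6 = 263423 / 14204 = 18.55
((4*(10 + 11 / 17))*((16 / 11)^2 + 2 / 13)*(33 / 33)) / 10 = 15204 / 1573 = 9.67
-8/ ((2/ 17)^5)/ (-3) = 1419857/ 12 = 118321.42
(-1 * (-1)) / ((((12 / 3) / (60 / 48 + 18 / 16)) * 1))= 19 / 32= 0.59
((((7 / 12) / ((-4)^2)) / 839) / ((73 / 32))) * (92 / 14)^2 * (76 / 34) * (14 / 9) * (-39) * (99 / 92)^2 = -0.13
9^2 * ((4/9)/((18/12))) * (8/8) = 24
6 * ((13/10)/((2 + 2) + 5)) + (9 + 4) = 208/15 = 13.87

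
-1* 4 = -4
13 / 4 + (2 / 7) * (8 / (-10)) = 423 / 140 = 3.02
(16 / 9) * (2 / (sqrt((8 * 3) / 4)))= 16 * sqrt(6) / 27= 1.45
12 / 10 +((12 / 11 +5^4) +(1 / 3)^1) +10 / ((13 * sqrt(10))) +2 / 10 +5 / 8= sqrt(10) / 13 +829553 / 1320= 628.69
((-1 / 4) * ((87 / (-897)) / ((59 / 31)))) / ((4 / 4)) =899 / 70564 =0.01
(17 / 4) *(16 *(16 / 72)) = 136 / 9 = 15.11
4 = 4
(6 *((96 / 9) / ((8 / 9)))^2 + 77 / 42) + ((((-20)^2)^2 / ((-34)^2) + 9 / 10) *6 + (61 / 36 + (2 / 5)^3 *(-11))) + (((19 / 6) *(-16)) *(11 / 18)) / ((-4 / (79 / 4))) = 1809860236 / 975375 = 1855.55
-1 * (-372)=372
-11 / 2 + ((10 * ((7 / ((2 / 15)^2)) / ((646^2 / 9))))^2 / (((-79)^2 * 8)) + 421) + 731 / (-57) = 42015605642239997195 / 104341118429308416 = 402.68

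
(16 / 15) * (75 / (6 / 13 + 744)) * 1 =520 / 4839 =0.11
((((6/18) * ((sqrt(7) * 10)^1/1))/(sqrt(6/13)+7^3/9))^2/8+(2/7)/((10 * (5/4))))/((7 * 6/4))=24183434632583/8591015014473675- 6019650 * sqrt(78)/2337691160401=0.00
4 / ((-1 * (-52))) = 1 / 13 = 0.08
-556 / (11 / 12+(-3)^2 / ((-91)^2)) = -55250832 / 91199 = -605.83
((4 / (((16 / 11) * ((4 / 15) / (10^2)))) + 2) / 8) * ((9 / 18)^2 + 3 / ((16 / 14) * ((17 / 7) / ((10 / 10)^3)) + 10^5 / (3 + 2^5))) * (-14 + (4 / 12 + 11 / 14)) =-8740340277 / 20926976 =-417.66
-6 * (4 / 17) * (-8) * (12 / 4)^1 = 33.88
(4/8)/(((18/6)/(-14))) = -7/3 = -2.33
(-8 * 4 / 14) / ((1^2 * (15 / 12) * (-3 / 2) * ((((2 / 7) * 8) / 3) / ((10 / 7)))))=16 / 7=2.29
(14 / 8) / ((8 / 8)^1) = 7 / 4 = 1.75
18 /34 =9 /17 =0.53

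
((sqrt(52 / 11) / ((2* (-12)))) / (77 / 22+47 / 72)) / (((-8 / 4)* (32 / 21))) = 63* sqrt(143) / 105248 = 0.01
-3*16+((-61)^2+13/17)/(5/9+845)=-564033/12937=-43.60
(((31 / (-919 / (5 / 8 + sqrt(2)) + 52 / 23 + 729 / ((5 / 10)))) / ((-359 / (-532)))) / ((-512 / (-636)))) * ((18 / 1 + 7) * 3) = 23902476833025 * sqrt(2) / 25917129602194 + 2434032515610675 / 829348147270208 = 4.24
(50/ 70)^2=25/ 49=0.51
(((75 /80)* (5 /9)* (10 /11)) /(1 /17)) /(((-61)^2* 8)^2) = 0.00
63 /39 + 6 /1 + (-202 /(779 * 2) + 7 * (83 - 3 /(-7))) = 591.49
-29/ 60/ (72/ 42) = -203/ 720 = -0.28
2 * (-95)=-190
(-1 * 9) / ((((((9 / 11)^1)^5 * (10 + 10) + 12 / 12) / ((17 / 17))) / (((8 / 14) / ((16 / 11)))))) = -15944049 / 37576868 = -0.42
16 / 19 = 0.84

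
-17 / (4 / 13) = -221 / 4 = -55.25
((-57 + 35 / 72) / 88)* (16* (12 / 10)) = -4069 / 330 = -12.33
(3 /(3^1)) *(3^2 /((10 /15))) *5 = 135 /2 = 67.50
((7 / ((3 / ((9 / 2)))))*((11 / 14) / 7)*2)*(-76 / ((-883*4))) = 627 / 12362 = 0.05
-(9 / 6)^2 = -9 / 4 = -2.25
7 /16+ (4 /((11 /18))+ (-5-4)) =-355 /176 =-2.02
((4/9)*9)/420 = 1/105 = 0.01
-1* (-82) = 82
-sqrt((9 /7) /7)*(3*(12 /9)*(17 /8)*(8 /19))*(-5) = 1020 /133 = 7.67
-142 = -142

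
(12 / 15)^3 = 64 / 125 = 0.51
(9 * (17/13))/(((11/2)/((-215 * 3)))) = -197370/143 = -1380.21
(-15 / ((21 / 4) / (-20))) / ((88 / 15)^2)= 5625 / 3388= 1.66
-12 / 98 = -6 / 49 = -0.12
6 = 6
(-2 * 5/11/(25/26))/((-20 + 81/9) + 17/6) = 312/2695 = 0.12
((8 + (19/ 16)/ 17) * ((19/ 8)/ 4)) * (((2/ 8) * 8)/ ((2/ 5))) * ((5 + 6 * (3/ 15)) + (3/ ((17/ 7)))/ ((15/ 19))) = 6881325/ 36992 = 186.02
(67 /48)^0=1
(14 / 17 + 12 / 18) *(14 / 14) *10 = 14.90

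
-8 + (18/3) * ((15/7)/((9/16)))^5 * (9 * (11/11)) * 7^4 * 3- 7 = 6553599685/21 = 312076175.48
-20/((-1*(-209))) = -20/209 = -0.10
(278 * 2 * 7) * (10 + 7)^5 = 5526083444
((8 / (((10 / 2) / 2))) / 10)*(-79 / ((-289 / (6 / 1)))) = 3792 / 7225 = 0.52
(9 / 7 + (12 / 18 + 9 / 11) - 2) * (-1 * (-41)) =31.59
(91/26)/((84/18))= 3/4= 0.75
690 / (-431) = -690 / 431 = -1.60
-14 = -14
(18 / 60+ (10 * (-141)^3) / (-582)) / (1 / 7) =327044487 / 970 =337159.26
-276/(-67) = 276/67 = 4.12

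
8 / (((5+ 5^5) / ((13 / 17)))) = 52 / 26605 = 0.00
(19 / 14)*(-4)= -38 / 7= -5.43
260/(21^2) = 260/441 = 0.59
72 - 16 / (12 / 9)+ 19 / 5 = 319 / 5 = 63.80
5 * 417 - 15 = 2070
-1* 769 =-769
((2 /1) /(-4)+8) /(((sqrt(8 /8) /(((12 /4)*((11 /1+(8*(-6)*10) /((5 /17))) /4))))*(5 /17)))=-248013 /8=-31001.62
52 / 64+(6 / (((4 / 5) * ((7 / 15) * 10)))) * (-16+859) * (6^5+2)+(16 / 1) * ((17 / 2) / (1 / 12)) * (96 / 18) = 1181208659 / 112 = 10546505.88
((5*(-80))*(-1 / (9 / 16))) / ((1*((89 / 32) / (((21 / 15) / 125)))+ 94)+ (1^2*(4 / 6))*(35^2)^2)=1433600 / 2017530129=0.00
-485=-485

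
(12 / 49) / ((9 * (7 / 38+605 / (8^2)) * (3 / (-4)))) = -19456 / 5168079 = -0.00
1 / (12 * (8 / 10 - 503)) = -5 / 30132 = -0.00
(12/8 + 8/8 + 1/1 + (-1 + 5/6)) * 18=60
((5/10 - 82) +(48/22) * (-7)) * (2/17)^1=-2129/187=-11.39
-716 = -716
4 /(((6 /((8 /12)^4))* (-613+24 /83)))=-0.00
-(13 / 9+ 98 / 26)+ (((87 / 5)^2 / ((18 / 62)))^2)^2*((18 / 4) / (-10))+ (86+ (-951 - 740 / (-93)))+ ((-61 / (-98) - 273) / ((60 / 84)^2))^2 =-3770167109337591424502 / 7083984375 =-532209969666.62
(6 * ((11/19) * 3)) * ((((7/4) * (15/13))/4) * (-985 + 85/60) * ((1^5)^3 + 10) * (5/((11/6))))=-613460925/3952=-155227.97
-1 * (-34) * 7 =238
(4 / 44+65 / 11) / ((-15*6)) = -0.07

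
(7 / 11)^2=49 / 121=0.40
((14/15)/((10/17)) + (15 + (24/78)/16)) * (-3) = -64763/1300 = -49.82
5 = 5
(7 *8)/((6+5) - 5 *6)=-56/19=-2.95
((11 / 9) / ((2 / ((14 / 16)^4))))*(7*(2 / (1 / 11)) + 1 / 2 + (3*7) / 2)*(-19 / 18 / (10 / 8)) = -5519899 / 110592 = -49.91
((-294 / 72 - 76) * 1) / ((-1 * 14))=961 / 168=5.72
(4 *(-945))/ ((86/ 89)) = -168210/ 43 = -3911.86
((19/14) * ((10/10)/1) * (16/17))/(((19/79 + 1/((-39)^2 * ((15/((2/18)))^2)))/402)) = 66905756821800/31337719063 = 2134.99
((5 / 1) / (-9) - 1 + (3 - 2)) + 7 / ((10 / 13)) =769 / 90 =8.54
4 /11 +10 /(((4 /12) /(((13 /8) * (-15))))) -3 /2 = -32225 /44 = -732.39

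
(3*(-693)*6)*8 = -99792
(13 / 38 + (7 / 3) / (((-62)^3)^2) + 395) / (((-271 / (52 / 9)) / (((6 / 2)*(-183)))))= 1015012172652850333 / 219348309766512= 4627.40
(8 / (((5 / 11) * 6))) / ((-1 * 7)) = -44 / 105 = -0.42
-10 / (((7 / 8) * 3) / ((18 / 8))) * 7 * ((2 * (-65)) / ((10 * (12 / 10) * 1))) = 650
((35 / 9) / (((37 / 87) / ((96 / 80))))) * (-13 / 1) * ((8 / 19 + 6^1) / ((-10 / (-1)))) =-321958 / 3515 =-91.60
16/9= 1.78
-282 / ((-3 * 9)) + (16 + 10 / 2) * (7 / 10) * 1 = 2263 / 90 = 25.14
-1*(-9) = 9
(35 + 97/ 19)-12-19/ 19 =515/ 19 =27.11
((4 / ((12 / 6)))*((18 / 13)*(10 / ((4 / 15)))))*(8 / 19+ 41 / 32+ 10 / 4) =1724625 / 3952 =436.39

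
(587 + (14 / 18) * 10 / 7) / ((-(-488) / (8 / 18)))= 5293 / 9882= 0.54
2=2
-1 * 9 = -9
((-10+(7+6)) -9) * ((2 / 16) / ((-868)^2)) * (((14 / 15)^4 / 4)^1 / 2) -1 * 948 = -491955120049 / 518940000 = -948.00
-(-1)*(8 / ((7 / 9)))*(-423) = -30456 / 7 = -4350.86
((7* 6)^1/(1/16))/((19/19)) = 672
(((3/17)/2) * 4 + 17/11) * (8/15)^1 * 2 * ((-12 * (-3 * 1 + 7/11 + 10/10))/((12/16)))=90880/2057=44.18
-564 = -564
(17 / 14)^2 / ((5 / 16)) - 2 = 2.72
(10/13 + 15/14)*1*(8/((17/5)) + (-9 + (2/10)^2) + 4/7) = -601526/54145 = -11.11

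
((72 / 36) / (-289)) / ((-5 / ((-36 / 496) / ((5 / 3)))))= -0.00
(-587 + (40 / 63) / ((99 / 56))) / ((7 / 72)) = -597368 / 99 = -6034.02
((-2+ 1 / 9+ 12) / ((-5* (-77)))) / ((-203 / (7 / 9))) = -13 / 129195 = -0.00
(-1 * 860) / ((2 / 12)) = -5160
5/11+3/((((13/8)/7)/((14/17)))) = 26977/2431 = 11.10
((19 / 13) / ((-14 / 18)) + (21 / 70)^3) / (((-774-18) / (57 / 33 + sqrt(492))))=355813 / 88088000 + 18727 * sqrt(123) / 4004000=0.06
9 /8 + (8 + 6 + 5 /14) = 867 /56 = 15.48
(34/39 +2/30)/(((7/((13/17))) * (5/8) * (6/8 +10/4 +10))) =1952/157675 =0.01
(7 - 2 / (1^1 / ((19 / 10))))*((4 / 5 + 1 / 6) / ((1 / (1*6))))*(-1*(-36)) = 16704 / 25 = 668.16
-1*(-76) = 76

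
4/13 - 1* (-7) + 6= 173/13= 13.31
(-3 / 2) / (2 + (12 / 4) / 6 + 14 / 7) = -1 / 3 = -0.33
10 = 10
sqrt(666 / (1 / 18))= 18 *sqrt(37)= 109.49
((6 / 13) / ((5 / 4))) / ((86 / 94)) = 1128 / 2795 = 0.40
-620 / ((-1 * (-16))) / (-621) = 155 / 2484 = 0.06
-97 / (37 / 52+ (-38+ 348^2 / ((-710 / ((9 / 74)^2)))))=2451358780 / 1006105561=2.44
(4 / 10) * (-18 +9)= -18 / 5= -3.60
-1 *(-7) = 7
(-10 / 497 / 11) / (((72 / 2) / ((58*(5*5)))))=-3625 / 49203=-0.07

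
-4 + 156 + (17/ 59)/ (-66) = 591871/ 3894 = 152.00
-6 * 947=-5682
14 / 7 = 2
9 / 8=1.12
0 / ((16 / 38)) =0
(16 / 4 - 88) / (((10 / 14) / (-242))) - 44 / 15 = 426844 / 15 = 28456.27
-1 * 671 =-671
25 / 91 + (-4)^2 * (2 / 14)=233 / 91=2.56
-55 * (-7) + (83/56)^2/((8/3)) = 9679547/25088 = 385.82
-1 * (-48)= 48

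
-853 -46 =-899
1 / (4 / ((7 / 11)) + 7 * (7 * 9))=7 / 3131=0.00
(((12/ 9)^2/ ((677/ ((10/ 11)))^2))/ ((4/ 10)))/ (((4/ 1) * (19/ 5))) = 5000/ 9483285339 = 0.00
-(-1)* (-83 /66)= -83 /66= -1.26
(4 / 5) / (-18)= -2 / 45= -0.04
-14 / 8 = -7 / 4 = -1.75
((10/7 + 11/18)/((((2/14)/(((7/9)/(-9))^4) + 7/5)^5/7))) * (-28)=-0.00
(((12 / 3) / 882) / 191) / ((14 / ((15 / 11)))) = 0.00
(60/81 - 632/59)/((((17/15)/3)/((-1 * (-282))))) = -7443.15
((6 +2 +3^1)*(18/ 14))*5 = 495/ 7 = 70.71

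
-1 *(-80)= 80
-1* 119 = -119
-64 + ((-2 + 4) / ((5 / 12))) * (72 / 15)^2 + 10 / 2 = 6449 / 125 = 51.59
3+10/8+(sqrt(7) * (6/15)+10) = 2 * sqrt(7)/5+57/4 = 15.31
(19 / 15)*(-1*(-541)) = 10279 / 15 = 685.27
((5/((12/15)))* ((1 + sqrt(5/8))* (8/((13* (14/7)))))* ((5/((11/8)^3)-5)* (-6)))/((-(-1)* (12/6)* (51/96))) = 189000* sqrt(10)/22627 + 756000/22627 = 59.83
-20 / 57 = -0.35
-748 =-748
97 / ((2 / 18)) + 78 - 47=904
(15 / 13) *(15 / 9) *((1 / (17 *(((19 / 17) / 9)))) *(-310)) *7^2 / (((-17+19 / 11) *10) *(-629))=-179025 / 1242904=-0.14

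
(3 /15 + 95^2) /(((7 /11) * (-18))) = -27577 /35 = -787.91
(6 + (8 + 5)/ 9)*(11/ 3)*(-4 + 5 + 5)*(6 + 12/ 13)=14740/ 13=1133.85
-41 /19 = -2.16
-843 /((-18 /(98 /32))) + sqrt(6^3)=6 * sqrt(6) + 13769 /96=158.12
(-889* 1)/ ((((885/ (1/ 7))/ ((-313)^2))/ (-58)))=721639654/ 885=815412.04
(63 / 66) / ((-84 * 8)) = -1 / 704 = -0.00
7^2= 49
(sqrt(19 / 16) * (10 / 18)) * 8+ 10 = 14.84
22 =22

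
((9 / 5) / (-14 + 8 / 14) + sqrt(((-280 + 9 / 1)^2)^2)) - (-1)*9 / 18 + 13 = 17261776 / 235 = 73454.37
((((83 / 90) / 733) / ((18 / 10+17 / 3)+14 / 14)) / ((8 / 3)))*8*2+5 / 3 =465704 / 279273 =1.67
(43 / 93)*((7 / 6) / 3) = 301 / 1674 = 0.18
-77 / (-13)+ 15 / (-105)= 526 / 91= 5.78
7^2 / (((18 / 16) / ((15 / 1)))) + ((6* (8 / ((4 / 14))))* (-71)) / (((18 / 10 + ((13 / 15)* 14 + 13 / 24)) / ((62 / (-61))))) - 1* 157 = 47111437 / 35319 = 1333.88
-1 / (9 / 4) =-4 / 9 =-0.44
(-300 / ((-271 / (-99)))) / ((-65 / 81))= 481140 / 3523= 136.57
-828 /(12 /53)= -3657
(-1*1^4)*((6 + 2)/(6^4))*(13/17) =-0.00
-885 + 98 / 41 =-36187 / 41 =-882.61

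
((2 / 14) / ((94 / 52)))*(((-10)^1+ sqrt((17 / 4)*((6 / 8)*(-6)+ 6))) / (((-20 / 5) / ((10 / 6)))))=325 / 987-65*sqrt(102) / 7896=0.25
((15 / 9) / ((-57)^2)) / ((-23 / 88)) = -440 / 224181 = -0.00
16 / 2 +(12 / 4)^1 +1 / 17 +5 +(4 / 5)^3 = 35213 / 2125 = 16.57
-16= -16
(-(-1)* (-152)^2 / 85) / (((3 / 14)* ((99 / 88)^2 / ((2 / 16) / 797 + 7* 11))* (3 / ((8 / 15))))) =3387769462784 / 246930525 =13719.52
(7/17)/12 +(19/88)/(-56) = 7655/251328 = 0.03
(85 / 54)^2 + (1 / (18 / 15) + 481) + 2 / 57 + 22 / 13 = 350070157 / 720252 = 486.04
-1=-1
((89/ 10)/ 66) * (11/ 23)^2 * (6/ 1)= 0.19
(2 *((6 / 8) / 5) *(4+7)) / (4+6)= 33 / 100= 0.33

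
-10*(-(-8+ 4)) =-40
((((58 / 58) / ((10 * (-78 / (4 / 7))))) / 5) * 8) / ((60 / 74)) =-0.00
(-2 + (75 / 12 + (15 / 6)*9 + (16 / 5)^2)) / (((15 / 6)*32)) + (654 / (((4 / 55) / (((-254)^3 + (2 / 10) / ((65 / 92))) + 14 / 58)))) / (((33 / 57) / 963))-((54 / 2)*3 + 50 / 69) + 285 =-51009282329235243143513 / 208104000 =-245114377086626.13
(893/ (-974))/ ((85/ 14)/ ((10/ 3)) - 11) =12502/ 125159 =0.10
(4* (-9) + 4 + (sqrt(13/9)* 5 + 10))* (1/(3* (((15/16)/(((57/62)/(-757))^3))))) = 905388/64616394942815 - 13718* sqrt(13)/12923278988563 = 0.00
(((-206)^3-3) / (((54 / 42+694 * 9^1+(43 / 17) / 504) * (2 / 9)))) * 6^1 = -2022297440184 / 53526787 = -37781.04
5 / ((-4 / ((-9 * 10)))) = 225 / 2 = 112.50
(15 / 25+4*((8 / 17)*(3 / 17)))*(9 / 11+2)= 41757 / 15895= 2.63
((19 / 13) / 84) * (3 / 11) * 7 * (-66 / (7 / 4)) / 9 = -38 / 273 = -0.14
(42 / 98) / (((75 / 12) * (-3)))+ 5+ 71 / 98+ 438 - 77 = 898419 / 2450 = 366.70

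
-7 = -7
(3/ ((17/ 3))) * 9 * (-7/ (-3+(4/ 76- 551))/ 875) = 1539/ 22365625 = 0.00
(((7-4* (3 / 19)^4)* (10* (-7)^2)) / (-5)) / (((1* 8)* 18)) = -44684227 / 9383112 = -4.76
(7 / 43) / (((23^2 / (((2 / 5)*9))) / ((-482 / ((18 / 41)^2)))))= -2835847 / 1023615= -2.77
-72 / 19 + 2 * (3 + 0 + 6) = 270 / 19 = 14.21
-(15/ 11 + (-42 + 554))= -5647/ 11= -513.36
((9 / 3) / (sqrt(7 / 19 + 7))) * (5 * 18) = 27 * sqrt(665) / 7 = 99.47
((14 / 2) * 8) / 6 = 28 / 3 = 9.33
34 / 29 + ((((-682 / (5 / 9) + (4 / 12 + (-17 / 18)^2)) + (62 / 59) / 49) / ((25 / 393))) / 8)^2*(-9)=-16417157377099077976202141 / 314122599504000000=-52263534.69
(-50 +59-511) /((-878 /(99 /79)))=24849 /34681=0.72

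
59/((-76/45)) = -2655/76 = -34.93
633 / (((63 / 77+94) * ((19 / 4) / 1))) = 27852 / 19817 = 1.41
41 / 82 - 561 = -1121 / 2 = -560.50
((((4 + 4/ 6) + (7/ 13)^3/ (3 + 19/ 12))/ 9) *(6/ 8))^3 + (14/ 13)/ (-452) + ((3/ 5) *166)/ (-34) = -56762263685812376778161/ 19766196998412374367000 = -2.87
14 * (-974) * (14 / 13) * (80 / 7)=-2181760 / 13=-167827.69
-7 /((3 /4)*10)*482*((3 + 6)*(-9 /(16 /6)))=136647 /10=13664.70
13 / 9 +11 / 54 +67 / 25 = 5843 / 1350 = 4.33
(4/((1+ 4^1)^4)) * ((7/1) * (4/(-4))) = -28/625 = -0.04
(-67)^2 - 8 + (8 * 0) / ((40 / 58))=4481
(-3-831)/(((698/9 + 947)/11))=-82566/9221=-8.95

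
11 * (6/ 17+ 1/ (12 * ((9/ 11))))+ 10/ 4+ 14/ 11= 177229/ 20196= 8.78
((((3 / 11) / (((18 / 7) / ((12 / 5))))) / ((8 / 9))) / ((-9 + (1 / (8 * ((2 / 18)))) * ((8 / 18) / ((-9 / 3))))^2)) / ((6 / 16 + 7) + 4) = 0.00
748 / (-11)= -68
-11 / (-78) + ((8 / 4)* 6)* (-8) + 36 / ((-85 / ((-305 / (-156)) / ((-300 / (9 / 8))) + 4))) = -51740513 / 530400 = -97.55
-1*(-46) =46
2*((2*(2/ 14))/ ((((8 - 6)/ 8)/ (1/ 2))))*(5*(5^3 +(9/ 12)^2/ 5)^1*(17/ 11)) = 170153/ 154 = 1104.89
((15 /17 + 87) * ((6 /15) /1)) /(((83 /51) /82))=8856 /5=1771.20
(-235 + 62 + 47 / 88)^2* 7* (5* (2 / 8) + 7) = 1717744.29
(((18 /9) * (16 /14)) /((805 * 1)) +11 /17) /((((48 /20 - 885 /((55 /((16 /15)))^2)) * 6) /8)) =0.42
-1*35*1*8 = -280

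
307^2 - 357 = 93892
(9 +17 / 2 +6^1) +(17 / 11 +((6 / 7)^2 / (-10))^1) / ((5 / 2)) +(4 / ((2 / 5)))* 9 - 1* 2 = 3020793 / 26950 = 112.09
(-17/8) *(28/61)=-119/122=-0.98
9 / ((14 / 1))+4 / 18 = 109 / 126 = 0.87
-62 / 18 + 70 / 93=-751 / 279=-2.69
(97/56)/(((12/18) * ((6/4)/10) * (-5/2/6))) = -291/7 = -41.57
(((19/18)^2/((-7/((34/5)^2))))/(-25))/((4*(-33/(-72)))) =208658/1299375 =0.16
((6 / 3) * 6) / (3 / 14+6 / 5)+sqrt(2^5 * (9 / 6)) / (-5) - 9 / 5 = 1103 / 165 - 4 * sqrt(3) / 5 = 5.30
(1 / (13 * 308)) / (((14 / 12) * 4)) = 3 / 56056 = 0.00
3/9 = 1/3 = 0.33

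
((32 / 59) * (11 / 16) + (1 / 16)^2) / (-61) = -5691 / 921344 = -0.01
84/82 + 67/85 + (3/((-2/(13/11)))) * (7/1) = -812431/76670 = -10.60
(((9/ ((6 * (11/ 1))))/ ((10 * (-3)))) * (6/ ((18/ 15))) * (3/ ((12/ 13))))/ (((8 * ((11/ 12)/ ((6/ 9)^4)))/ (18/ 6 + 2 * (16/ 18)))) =-559/ 58806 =-0.01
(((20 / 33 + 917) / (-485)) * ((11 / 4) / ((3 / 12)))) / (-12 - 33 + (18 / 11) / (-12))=666182 / 1444815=0.46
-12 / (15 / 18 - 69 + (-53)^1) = 72 / 727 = 0.10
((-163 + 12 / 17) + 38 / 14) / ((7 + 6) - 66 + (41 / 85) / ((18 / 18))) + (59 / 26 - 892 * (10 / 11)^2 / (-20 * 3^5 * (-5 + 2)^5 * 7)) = 855855231083 / 161246757672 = 5.31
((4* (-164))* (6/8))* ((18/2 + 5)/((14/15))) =-7380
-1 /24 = -0.04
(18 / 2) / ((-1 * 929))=-9 / 929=-0.01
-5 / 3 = -1.67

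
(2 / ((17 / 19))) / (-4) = -0.56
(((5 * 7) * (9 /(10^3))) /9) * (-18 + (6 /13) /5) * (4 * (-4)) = 16296 /1625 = 10.03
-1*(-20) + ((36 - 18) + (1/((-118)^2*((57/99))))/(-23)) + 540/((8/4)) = 1874114671/6084788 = 308.00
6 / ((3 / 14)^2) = 392 / 3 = 130.67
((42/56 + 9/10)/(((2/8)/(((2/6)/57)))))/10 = 11/2850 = 0.00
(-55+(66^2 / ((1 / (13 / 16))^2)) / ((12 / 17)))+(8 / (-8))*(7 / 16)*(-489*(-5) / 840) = 1028493 / 256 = 4017.55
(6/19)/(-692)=-3/6574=-0.00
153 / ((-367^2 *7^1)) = -0.00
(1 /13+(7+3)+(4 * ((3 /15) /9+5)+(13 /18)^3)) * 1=30.54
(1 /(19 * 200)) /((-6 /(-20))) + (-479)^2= 261562741 /1140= 229441.00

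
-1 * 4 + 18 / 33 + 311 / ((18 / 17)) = 57473 / 198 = 290.27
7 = 7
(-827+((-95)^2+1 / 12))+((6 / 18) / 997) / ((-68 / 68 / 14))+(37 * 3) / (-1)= 96753809 / 11964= 8087.08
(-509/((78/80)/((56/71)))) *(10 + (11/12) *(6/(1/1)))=-17672480/2769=-6382.26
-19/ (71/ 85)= -1615/ 71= -22.75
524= 524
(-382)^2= 145924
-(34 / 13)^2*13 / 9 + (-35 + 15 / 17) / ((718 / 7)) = -7292578 / 714051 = -10.21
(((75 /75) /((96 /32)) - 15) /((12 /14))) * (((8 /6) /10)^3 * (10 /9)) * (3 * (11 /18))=-13552 /164025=-0.08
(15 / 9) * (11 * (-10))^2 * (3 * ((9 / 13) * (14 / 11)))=693000 / 13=53307.69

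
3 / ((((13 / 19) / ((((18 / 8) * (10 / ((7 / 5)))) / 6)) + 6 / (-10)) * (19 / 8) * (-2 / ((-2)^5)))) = -58.66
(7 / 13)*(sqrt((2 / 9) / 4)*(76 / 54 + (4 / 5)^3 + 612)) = 77.92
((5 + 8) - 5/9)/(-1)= -112/9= -12.44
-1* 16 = -16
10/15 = 2/3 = 0.67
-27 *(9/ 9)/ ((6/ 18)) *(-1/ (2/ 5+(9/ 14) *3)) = 5670/ 163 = 34.79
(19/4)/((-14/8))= -19/7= -2.71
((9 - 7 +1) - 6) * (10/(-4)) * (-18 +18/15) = -126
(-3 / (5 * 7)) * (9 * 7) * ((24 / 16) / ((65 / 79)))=-6399 / 650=-9.84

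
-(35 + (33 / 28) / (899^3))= -712041245053 / 20344035572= -35.00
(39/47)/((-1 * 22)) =-39/1034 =-0.04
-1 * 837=-837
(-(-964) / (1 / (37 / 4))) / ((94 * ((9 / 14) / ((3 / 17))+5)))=10.98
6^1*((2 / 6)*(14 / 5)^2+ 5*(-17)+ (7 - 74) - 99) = -37258 / 25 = -1490.32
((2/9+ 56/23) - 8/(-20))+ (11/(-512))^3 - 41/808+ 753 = 10607108071682987/14030450196480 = 756.01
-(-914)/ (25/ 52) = 47528/ 25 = 1901.12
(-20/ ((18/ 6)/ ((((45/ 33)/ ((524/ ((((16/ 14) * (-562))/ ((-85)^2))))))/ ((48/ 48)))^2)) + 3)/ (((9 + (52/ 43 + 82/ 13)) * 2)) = 71256213812388657/ 784625760735756170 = 0.09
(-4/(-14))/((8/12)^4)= 81/56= 1.45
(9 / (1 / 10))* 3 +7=277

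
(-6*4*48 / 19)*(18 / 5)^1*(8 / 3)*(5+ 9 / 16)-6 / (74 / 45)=-11393433 / 3515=-3241.37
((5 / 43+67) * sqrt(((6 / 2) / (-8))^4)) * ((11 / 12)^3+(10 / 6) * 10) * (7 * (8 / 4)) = 101451077 / 44032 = 2304.03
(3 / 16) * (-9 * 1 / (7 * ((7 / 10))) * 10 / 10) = -135 / 392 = -0.34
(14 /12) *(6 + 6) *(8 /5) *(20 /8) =56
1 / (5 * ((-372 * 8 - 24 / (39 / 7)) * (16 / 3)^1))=-39 / 3099520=-0.00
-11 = -11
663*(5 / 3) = 1105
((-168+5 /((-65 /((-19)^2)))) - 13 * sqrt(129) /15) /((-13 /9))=3 * sqrt(129) /5+22905 /169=142.35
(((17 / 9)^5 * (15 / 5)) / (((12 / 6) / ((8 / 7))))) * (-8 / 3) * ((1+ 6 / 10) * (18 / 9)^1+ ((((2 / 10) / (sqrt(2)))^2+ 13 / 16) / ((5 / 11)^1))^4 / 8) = -506.35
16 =16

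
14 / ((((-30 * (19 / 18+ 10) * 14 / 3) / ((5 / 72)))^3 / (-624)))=39 / 49427116928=0.00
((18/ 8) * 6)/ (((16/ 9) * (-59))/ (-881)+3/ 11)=2354913/ 68342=34.46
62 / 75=0.83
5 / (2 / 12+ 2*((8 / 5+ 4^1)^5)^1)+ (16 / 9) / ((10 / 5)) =1653064078 / 1858747869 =0.89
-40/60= -2/3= -0.67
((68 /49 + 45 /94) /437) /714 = 8597 /1437154908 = 0.00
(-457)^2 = 208849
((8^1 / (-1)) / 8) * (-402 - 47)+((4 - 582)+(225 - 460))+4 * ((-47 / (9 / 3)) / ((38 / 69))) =-9078 / 19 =-477.79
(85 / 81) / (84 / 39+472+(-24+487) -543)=1105 / 415044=0.00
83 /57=1.46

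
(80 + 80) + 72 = 232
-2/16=-1/8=-0.12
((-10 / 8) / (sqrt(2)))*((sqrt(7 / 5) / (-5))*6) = 3*sqrt(70) / 20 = 1.25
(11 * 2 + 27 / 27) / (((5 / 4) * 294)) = 46 / 735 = 0.06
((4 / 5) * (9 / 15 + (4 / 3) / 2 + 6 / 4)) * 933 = 51626 / 25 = 2065.04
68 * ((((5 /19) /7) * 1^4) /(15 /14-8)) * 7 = -4760 /1843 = -2.58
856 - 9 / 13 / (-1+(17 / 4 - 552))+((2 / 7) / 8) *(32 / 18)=1538951888 / 1797705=856.06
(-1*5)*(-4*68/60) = 68/3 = 22.67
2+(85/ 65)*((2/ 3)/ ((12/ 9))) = 69/ 26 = 2.65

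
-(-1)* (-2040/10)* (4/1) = -816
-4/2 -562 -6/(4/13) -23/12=-7025/12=-585.42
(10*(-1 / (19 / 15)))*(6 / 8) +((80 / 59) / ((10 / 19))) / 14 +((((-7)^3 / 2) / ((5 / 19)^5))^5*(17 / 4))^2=442815427837255017369923438977862965665788121356408077309606937252019144666996956675868035669967 / 11418887879699468612670898437500000000000000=38779207966871585268576180000000000000000000000000000.00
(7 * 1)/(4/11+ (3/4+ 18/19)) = 5852/1723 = 3.40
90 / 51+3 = 4.76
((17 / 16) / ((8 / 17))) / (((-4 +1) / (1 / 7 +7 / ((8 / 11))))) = -158083 / 21504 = -7.35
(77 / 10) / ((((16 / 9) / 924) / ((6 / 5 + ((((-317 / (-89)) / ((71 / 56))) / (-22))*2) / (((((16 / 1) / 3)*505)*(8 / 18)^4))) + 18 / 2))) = 40811.44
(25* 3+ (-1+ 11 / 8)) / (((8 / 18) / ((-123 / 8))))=-667521 / 256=-2607.50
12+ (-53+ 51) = 10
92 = 92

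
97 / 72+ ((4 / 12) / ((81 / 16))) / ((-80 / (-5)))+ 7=16235 / 1944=8.35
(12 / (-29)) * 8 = -96 / 29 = -3.31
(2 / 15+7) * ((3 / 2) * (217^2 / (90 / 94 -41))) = -236810581 / 18820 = -12582.92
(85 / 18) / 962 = 85 / 17316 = 0.00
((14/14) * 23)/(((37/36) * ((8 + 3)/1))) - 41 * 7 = -115981/407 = -284.97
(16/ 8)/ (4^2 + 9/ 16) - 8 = -2088/ 265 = -7.88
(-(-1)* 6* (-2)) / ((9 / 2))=-8 / 3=-2.67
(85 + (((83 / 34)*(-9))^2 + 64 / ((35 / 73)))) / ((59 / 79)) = 2241249513 / 2387140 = 938.88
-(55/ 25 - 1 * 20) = 89/ 5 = 17.80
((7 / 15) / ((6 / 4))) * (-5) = -14 / 9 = -1.56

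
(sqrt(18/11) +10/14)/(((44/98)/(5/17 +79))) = 23590/187 +99078 * sqrt(22)/2057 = 352.07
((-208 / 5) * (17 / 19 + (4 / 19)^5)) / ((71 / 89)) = -41031496272 / 879015145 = -46.68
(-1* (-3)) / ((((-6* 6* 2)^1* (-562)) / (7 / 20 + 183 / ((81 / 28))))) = 34349 / 7283520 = 0.00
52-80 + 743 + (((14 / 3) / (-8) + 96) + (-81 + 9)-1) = 8849 / 12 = 737.42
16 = 16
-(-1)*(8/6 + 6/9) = 2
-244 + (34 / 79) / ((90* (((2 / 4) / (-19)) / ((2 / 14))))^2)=-1912648826 / 7838775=-244.00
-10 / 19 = -0.53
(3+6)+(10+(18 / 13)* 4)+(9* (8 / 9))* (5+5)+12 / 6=1385 / 13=106.54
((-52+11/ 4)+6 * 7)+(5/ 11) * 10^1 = -2.70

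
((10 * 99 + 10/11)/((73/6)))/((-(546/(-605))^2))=-181348750/1813539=-100.00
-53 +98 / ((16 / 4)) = -57 / 2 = -28.50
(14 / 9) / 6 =7 / 27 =0.26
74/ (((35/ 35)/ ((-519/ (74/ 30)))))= -15570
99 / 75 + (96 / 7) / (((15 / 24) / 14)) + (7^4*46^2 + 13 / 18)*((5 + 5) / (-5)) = -10160724.92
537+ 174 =711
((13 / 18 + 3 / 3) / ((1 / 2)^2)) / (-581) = -0.01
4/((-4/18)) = -18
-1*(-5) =5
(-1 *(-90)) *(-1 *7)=-630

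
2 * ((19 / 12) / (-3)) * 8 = -76 / 9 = -8.44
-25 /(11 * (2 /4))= -50 /11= -4.55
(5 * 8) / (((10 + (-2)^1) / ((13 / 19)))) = 65 / 19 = 3.42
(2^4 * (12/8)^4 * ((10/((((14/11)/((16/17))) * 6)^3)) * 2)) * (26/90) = 4429568/5055477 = 0.88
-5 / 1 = -5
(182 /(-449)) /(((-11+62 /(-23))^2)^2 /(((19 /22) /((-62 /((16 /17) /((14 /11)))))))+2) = 1935380356 /16307859347531341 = 0.00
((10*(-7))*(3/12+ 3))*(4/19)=-910/19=-47.89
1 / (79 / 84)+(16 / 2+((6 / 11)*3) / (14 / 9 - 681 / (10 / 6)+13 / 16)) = 2302603772 / 254171203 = 9.06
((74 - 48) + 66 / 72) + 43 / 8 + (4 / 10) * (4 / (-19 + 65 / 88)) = 6210229 / 192840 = 32.20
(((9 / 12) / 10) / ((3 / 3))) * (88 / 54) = 11 / 90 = 0.12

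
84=84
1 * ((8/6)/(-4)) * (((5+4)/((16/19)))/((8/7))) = -399/128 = -3.12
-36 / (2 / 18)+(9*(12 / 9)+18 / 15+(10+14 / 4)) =-2973 / 10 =-297.30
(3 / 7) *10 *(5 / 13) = 150 / 91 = 1.65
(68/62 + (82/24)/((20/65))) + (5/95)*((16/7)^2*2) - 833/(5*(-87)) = 2945962753/200872560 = 14.67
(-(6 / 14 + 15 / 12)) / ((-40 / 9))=423 / 1120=0.38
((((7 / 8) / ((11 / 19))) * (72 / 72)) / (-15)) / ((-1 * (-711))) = -133 / 938520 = -0.00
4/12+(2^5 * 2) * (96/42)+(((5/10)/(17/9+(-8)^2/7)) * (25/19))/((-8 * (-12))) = 520427101/3549504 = 146.62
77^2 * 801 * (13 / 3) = 20579559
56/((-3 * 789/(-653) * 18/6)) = 36568/7101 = 5.15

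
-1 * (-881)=881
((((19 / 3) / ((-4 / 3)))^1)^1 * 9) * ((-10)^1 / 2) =855 / 4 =213.75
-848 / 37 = -22.92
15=15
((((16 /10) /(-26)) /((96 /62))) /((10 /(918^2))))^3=-37571398479.60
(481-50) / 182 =431 / 182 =2.37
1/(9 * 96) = 1/864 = 0.00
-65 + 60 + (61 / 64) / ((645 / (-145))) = -43049 / 8256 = -5.21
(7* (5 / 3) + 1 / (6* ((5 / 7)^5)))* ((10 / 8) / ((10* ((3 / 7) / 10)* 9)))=183211 / 45000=4.07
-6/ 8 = -3/ 4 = -0.75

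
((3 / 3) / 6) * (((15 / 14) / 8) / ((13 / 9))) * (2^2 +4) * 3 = 135 / 364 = 0.37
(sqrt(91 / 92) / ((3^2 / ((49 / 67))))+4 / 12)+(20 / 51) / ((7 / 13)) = 49 * sqrt(2093) / 27738+379 / 357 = 1.14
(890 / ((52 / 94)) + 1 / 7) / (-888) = -24403 / 13468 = -1.81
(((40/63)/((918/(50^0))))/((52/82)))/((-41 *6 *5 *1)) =-1/1127763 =-0.00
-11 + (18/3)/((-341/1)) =-3757/341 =-11.02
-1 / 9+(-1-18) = -172 / 9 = -19.11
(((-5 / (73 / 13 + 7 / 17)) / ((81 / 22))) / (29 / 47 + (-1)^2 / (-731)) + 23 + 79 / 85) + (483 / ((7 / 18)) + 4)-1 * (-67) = 129634078743613 / 96990592320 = 1336.56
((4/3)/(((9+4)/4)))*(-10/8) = -20/39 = -0.51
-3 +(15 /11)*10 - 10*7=-653 /11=-59.36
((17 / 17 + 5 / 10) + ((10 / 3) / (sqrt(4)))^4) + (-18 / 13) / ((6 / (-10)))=11.52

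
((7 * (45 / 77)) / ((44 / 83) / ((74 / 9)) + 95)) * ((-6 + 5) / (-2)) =138195 / 6422746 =0.02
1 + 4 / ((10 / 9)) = 23 / 5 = 4.60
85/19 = 4.47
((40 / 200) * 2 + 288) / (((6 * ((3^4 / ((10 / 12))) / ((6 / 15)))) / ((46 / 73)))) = 33166 / 266085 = 0.12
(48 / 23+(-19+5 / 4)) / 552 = -1441 / 50784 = -0.03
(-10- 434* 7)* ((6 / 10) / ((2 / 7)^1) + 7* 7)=-778764 / 5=-155752.80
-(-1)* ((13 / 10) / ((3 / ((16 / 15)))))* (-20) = -416 / 45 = -9.24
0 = 0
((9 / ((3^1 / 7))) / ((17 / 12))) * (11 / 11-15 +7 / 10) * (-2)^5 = 6308.89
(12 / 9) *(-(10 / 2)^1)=-6.67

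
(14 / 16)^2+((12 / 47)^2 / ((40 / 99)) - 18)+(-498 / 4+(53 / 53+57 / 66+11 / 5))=-1069229081 / 7775680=-137.51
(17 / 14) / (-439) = -17 / 6146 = -0.00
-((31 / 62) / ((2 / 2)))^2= -1 / 4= -0.25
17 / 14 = 1.21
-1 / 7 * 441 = -63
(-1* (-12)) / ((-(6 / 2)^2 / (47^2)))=-8836 / 3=-2945.33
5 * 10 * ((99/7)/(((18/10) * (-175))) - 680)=-34002.24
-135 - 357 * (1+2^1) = -1206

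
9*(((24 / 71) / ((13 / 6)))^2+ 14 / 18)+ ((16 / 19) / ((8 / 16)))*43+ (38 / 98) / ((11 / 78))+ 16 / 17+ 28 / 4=13397712993180 / 148318283113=90.33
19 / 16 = 1.19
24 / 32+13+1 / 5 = 279 / 20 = 13.95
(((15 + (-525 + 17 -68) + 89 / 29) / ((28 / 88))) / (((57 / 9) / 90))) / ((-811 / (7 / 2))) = 48054600 / 446861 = 107.54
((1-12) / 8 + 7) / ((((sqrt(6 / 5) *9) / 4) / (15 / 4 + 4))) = 17.69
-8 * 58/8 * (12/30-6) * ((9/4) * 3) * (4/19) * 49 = 2148552/95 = 22616.34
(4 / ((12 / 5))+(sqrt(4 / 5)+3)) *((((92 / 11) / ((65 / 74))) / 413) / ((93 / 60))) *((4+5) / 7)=0.11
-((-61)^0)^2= -1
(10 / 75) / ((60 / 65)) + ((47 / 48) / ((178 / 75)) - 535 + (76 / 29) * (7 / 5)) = -1972695953 / 3716640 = -530.77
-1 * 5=-5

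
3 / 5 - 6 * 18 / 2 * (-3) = 813 / 5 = 162.60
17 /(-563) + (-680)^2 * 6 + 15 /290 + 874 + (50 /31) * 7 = 2809349163769 /1012274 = 2775285.31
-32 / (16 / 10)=-20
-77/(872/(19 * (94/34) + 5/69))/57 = -0.08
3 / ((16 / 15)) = 45 / 16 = 2.81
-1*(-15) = 15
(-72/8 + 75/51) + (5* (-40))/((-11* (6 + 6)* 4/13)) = -2923/1122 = -2.61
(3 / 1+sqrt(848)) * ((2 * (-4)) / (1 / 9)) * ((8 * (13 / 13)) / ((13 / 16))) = -36864 * sqrt(53) / 13 -27648 / 13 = -22770.92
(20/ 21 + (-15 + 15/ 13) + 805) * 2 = 432490/ 273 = 1584.21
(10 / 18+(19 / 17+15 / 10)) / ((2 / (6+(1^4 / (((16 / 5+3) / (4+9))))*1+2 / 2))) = 45637 / 3162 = 14.43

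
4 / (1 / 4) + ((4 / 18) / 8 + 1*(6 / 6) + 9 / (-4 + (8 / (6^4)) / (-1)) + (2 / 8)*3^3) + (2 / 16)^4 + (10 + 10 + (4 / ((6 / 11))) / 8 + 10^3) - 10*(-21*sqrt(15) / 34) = 105*sqrt(15) / 17 + 24940296913 / 23924736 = 1066.37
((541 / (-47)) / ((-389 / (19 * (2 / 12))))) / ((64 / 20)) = 51395 / 1755168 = 0.03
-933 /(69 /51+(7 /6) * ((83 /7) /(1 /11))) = -95166 /15659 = -6.08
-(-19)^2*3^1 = -1083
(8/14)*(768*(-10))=-30720/7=-4388.57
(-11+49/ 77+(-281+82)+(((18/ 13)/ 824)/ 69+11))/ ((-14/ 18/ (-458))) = -553988933163/ 4742738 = -116807.83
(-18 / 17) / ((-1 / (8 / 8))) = 18 / 17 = 1.06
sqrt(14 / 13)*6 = 6*sqrt(182) / 13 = 6.23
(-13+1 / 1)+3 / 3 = -11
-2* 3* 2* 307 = -3684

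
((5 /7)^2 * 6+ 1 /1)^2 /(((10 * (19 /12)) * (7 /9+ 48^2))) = 2138454 /4731374585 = 0.00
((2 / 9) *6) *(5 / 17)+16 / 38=788 / 969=0.81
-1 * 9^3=-729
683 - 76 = 607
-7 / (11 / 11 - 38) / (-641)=-7 / 23717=-0.00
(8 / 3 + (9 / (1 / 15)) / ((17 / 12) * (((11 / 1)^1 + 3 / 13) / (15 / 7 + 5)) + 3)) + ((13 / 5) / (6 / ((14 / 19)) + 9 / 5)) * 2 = 29.01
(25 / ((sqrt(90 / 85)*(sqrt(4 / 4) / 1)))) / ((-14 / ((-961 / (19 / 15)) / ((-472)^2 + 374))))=120125*sqrt(34) / 118720056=0.01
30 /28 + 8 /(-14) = 1 /2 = 0.50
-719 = -719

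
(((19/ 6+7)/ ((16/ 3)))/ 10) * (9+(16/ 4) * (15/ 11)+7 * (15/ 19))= 15921/ 4180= 3.81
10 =10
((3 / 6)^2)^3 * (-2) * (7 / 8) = -7 / 256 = -0.03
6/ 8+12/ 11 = 81/ 44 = 1.84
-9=-9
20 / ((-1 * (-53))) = 20 / 53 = 0.38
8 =8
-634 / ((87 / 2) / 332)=-420976 / 87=-4838.80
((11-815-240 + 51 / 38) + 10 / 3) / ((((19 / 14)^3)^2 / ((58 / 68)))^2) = -706152464198525851136 / 36459936661776870153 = -19.37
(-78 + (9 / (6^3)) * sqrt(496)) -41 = -118.07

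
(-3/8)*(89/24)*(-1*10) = 445/32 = 13.91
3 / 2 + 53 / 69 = 313 / 138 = 2.27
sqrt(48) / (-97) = -4 * sqrt(3) / 97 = -0.07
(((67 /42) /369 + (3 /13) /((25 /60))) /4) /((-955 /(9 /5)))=-562283 /2137863000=-0.00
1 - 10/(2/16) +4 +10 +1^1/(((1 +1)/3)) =-127/2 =-63.50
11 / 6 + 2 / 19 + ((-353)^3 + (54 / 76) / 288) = -160464485015 / 3648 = -43986975.06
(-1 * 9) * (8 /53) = -72 /53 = -1.36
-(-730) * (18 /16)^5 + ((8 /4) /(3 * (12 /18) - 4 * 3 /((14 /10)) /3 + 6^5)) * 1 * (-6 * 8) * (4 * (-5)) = 195542919995 /148619264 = 1315.73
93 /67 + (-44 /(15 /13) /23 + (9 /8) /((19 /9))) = 923987 /3513480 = 0.26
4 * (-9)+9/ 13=-35.31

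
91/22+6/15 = 4.54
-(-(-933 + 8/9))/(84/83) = -696287/756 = -921.01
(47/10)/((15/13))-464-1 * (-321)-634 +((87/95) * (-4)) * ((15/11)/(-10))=-24215591/31350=-772.43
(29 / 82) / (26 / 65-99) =-5 / 1394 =-0.00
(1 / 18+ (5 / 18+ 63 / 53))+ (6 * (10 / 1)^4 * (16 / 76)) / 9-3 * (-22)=1481328 / 1007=1471.03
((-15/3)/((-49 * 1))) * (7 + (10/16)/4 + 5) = 1945/1568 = 1.24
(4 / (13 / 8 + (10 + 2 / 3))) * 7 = 672 / 295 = 2.28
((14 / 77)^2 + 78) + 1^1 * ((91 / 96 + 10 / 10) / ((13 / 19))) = 12213529 / 151008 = 80.88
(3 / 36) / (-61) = -1 / 732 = -0.00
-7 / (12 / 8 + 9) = -0.67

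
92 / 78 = 46 / 39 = 1.18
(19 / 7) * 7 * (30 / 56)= 285 / 28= 10.18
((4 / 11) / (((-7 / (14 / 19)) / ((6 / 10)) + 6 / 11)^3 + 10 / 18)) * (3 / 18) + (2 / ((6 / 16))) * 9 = 49300015008 / 1027084009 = 48.00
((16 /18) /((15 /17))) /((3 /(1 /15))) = 136 /6075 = 0.02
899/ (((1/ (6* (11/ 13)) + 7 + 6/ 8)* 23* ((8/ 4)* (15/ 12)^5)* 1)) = 60758016/ 75396875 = 0.81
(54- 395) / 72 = -341 / 72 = -4.74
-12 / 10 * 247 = -1482 / 5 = -296.40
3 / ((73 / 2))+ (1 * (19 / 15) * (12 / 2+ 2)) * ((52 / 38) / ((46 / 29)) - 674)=-6821.04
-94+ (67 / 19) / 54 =-96377 / 1026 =-93.93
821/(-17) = -821/17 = -48.29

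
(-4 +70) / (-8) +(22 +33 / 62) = 1771 / 124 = 14.28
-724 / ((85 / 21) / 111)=-1687644 / 85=-19854.64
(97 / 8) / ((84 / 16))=97 / 42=2.31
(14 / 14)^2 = 1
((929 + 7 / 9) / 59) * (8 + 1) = 8368 / 59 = 141.83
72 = 72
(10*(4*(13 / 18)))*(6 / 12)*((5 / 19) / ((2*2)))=325 / 342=0.95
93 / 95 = 0.98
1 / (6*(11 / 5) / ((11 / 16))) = 5 / 96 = 0.05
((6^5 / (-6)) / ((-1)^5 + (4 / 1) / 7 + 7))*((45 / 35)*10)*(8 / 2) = -233280 / 23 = -10142.61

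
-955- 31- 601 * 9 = -6395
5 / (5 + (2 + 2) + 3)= 5 / 12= 0.42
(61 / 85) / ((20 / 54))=1647 / 850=1.94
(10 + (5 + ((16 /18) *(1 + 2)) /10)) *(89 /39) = 20381 /585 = 34.84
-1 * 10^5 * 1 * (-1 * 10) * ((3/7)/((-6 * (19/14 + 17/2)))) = -500000/69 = -7246.38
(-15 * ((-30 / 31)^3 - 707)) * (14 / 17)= 8744.73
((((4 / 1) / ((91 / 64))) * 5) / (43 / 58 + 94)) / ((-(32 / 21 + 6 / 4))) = -89088 / 1814449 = -0.05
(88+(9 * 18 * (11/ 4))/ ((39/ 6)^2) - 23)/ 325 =12767/ 54925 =0.23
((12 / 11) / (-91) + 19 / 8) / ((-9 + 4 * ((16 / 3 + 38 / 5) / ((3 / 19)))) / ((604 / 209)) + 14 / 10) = 128581785 / 6075875806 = 0.02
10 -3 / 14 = 137 / 14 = 9.79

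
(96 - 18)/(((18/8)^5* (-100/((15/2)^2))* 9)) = -1664/19683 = -0.08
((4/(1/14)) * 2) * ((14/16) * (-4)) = -392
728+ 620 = 1348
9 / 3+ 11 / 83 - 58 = -4554 / 83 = -54.87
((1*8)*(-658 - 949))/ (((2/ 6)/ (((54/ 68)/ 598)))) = -51.22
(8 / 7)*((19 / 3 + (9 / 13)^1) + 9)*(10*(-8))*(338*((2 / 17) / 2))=-29131.65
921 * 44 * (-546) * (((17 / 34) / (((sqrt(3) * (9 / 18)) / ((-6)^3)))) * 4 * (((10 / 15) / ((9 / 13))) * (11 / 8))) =8437420992 * sqrt(3) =14614041842.99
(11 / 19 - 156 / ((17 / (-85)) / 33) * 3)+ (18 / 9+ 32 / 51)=74829287 / 969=77223.21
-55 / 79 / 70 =-11 / 1106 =-0.01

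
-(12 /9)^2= -16 /9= -1.78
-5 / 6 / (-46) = 5 / 276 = 0.02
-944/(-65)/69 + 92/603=327284/901485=0.36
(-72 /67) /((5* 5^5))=-72 /1046875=-0.00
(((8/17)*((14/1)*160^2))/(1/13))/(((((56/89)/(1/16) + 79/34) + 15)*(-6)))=-663470080/49731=-13341.18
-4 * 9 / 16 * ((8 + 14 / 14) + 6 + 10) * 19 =-4275 / 4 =-1068.75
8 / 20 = 0.40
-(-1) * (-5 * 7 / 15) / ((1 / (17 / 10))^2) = -2023 / 300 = -6.74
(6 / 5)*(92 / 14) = 276 / 35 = 7.89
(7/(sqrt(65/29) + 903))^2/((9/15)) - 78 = -65422918438972457/838756441598424 - 2138605*sqrt(1885)/279585480532808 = -78.00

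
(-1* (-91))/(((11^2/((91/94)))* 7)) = 1183/11374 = 0.10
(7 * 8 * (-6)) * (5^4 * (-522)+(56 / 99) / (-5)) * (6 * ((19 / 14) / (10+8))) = 49590017.20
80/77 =1.04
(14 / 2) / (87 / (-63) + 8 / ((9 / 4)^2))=3969 / 113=35.12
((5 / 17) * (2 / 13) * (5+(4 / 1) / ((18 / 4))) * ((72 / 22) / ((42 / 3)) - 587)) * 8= -191567440 / 153153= -1250.82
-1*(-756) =756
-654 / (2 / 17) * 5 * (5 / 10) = -27795 / 2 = -13897.50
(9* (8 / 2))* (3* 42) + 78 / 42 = 31765 / 7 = 4537.86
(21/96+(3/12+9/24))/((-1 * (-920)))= 27/29440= 0.00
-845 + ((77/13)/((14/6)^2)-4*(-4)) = -75340/91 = -827.91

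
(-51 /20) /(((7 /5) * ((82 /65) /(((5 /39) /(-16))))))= 425 /36736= 0.01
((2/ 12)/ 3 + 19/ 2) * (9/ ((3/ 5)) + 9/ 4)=989/ 6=164.83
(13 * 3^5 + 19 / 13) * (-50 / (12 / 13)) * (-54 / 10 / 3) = 308145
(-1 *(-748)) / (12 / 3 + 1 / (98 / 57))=73304 / 449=163.26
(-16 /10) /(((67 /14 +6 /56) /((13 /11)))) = -2912 /7535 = -0.39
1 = 1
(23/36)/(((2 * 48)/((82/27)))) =943/46656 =0.02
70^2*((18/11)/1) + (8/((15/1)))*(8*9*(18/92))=10152504/1265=8025.69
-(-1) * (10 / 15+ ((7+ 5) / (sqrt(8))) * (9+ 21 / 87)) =2 / 3+ 804 * sqrt(2) / 29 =39.87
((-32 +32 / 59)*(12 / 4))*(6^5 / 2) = -21648384 / 59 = -366921.76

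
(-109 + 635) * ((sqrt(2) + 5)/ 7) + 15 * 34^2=526 * sqrt(2)/ 7 + 124010/ 7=17821.98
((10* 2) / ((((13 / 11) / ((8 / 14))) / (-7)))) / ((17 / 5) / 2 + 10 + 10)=-8800 / 2821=-3.12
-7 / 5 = -1.40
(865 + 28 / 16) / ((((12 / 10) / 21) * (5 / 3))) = 72807 / 8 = 9100.88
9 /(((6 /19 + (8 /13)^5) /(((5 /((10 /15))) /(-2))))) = -190473309 /2280280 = -83.53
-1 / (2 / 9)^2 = -20.25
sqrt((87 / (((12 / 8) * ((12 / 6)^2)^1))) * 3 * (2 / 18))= sqrt(174) / 6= 2.20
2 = 2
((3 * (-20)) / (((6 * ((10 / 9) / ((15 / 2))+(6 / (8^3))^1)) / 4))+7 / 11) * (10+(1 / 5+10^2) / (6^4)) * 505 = -1333829715103 / 1050192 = -1270081.77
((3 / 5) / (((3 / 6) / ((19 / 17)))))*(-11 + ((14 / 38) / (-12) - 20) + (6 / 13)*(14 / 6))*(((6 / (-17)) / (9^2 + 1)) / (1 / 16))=2130792 / 770185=2.77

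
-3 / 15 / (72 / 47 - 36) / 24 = 47 / 194400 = 0.00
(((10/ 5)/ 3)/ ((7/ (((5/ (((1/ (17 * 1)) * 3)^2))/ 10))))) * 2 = 578/ 189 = 3.06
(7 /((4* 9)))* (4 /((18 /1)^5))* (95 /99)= 665 /1683605088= 0.00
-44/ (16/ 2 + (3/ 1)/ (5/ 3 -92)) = -5.52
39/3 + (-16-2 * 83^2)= -13781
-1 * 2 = -2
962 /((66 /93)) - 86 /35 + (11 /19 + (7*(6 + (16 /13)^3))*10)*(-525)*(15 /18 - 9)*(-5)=-379679126247271 /32142110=-11812514.06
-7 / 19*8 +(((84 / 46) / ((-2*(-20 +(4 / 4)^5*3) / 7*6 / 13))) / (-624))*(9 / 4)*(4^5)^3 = -23429404040 / 7429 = -3153776.29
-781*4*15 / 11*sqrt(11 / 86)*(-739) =1574070*sqrt(946) / 43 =1125903.46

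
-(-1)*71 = 71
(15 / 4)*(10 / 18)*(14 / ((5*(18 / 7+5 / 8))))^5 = 74049191673856 / 68912248837125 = 1.07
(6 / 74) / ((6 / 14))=7 / 37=0.19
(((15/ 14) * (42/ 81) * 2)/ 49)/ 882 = 5/ 194481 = 0.00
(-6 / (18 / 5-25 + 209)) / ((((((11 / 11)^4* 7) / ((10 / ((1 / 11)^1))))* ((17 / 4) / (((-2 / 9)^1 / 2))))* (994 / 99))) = 36300 / 27738067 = 0.00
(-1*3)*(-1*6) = 18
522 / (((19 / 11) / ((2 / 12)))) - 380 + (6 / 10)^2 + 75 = -120779 / 475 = -254.27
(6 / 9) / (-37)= -2 / 111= -0.02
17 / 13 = 1.31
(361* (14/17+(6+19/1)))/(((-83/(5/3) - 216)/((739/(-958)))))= 585579905/21644094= 27.05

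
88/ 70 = 44/ 35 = 1.26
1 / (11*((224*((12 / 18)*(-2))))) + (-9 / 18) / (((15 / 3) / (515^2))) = -261405763 / 9856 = -26522.50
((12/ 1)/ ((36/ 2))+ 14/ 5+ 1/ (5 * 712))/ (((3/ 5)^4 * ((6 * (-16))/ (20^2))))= -115709375/ 1038096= -111.46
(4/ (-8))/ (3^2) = -1/ 18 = -0.06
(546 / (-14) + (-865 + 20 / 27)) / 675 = -24388 / 18225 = -1.34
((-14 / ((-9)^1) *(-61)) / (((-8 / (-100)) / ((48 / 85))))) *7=-239120 / 51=-4688.63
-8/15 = -0.53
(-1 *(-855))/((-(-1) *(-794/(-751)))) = 642105/794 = 808.70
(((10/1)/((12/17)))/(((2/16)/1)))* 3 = 340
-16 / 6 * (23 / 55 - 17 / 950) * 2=-33464 / 15675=-2.13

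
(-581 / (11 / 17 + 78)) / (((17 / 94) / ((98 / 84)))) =-27307 / 573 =-47.66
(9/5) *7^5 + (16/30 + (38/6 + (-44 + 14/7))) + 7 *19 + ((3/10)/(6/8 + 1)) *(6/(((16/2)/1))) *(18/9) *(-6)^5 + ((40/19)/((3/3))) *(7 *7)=28454.08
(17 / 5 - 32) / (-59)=143 / 295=0.48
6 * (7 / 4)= 21 / 2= 10.50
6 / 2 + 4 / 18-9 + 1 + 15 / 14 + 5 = 163 / 126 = 1.29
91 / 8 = 11.38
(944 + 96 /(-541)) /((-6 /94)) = -23998576 /1623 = -14786.55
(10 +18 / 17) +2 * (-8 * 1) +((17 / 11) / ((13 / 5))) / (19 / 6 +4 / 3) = -4.81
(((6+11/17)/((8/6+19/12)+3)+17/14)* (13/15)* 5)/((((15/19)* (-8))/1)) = -9757241/6083280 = -1.60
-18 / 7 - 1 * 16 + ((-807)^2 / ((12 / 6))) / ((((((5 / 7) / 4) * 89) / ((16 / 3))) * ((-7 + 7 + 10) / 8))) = 1361255326 / 15575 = 87400.02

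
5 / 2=2.50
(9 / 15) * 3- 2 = -1 / 5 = -0.20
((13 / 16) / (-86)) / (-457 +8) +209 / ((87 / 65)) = 8393140171 / 53750688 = 156.15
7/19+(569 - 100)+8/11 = 98250/209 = 470.10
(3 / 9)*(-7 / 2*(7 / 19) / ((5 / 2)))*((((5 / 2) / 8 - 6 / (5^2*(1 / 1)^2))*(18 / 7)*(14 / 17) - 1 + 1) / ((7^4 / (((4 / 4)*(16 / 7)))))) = -348 / 13848625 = -0.00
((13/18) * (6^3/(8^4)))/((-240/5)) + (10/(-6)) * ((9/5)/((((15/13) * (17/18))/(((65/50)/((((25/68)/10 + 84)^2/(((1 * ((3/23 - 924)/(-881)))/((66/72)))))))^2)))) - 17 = -29513786859680460936849412710738417/1736024069837522932859616806912000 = -17.00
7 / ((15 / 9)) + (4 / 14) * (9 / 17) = 2589 / 595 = 4.35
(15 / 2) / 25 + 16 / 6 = 2.97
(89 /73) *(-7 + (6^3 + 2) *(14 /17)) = 261037 /1241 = 210.34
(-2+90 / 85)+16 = 256 / 17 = 15.06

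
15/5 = 3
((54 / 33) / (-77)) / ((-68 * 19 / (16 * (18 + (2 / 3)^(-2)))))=1458 / 273581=0.01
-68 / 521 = -0.13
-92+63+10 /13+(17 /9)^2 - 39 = -67037 /1053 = -63.66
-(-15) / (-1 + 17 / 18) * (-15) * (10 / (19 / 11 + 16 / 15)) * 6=40095000 / 461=86973.97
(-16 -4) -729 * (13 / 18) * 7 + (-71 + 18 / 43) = -324743 / 86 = -3776.08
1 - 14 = -13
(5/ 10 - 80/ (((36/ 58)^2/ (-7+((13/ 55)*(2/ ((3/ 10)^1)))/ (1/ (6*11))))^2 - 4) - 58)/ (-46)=99821500323/ 122447964604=0.82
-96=-96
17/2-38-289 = -318.50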